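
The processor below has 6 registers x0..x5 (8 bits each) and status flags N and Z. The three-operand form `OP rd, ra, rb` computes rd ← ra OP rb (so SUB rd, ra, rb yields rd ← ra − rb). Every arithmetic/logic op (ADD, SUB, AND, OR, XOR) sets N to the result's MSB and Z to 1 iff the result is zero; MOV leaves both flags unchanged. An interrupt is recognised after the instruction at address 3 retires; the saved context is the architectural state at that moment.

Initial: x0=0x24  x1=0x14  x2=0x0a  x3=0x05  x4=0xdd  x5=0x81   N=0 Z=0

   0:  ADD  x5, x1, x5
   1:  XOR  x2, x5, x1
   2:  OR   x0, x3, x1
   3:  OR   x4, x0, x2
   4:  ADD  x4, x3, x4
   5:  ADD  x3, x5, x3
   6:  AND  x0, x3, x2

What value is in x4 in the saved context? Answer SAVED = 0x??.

SAVED = 0x95

after  0: x0=0x24 x1=0x14 x2=0x0a x3=0x05 x4=0xdd x5=0x95  N=1 Z=0
after  1: x0=0x24 x1=0x14 x2=0x81 x3=0x05 x4=0xdd x5=0x95  N=1 Z=0
after  2: x0=0x15 x1=0x14 x2=0x81 x3=0x05 x4=0xdd x5=0x95  N=0 Z=0
after  3: x0=0x15 x1=0x14 x2=0x81 x3=0x05 x4=0x95 x5=0x95  N=1 Z=0
-- IRQ taken; context saved, return-PC = 4 --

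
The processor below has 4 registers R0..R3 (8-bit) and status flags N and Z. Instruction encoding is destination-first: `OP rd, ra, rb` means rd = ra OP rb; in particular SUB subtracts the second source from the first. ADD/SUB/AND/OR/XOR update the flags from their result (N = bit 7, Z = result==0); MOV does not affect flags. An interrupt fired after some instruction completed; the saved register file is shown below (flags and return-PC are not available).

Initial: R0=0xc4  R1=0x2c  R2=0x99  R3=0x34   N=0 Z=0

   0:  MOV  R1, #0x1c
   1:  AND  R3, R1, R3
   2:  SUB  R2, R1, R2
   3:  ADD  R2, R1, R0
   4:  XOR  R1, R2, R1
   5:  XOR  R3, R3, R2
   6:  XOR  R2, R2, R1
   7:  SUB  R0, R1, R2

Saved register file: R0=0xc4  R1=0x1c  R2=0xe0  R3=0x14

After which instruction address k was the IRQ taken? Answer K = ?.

K = 3

after  0: R0=0xc4 R1=0x1c R2=0x99 R3=0x34  N=0 Z=0
after  1: R0=0xc4 R1=0x1c R2=0x99 R3=0x14  N=0 Z=0
after  2: R0=0xc4 R1=0x1c R2=0x83 R3=0x14  N=1 Z=0
after  3: R0=0xc4 R1=0x1c R2=0xe0 R3=0x14  N=1 Z=0
-- IRQ taken; context saved, return-PC = 4 --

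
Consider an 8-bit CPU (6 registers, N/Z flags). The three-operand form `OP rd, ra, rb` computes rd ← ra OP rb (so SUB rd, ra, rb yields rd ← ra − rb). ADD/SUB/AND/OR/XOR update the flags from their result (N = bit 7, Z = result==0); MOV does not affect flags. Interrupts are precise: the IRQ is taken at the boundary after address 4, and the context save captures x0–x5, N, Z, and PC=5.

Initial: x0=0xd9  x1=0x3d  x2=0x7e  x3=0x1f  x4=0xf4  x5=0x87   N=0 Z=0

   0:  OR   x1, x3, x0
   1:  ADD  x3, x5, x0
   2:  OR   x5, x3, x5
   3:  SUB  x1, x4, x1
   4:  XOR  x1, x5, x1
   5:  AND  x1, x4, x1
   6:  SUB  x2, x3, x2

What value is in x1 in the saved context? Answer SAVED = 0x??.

SAVED = 0xf2

after  0: x0=0xd9 x1=0xdf x2=0x7e x3=0x1f x4=0xf4 x5=0x87  N=1 Z=0
after  1: x0=0xd9 x1=0xdf x2=0x7e x3=0x60 x4=0xf4 x5=0x87  N=0 Z=0
after  2: x0=0xd9 x1=0xdf x2=0x7e x3=0x60 x4=0xf4 x5=0xe7  N=1 Z=0
after  3: x0=0xd9 x1=0x15 x2=0x7e x3=0x60 x4=0xf4 x5=0xe7  N=0 Z=0
after  4: x0=0xd9 x1=0xf2 x2=0x7e x3=0x60 x4=0xf4 x5=0xe7  N=1 Z=0
-- IRQ taken; context saved, return-PC = 5 --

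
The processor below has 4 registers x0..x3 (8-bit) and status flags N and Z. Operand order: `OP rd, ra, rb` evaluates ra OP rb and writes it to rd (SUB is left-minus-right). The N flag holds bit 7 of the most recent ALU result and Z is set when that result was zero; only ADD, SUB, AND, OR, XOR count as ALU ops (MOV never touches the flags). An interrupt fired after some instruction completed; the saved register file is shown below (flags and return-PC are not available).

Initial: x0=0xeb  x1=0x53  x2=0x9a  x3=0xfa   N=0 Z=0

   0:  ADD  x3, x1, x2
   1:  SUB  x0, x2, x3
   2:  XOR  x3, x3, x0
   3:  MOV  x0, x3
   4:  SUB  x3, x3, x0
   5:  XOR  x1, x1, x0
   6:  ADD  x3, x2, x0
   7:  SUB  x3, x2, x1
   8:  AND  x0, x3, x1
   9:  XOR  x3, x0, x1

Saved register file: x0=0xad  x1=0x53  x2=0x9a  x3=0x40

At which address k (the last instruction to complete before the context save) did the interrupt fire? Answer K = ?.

K = 2

after  0: x0=0xeb x1=0x53 x2=0x9a x3=0xed  N=1 Z=0
after  1: x0=0xad x1=0x53 x2=0x9a x3=0xed  N=1 Z=0
after  2: x0=0xad x1=0x53 x2=0x9a x3=0x40  N=0 Z=0
-- IRQ taken; context saved, return-PC = 3 --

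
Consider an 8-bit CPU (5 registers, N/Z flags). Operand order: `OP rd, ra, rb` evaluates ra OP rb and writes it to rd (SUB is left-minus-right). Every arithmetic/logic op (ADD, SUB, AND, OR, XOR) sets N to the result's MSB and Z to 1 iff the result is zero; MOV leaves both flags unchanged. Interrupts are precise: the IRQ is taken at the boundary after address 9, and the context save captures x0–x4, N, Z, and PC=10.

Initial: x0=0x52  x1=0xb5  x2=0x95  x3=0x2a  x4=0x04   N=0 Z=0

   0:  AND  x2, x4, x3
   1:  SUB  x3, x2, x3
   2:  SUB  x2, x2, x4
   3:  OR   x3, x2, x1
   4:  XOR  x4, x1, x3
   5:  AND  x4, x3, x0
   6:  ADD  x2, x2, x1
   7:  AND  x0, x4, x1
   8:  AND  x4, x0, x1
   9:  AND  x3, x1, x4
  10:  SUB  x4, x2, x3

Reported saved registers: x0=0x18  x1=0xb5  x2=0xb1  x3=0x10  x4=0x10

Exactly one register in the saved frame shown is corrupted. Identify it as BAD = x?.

after  0: x0=0x52 x1=0xb5 x2=0x00 x3=0x2a x4=0x04  N=0 Z=1
after  1: x0=0x52 x1=0xb5 x2=0x00 x3=0xd6 x4=0x04  N=1 Z=0
after  2: x0=0x52 x1=0xb5 x2=0xfc x3=0xd6 x4=0x04  N=1 Z=0
after  3: x0=0x52 x1=0xb5 x2=0xfc x3=0xfd x4=0x04  N=1 Z=0
after  4: x0=0x52 x1=0xb5 x2=0xfc x3=0xfd x4=0x48  N=0 Z=0
after  5: x0=0x52 x1=0xb5 x2=0xfc x3=0xfd x4=0x50  N=0 Z=0
after  6: x0=0x52 x1=0xb5 x2=0xb1 x3=0xfd x4=0x50  N=1 Z=0
after  7: x0=0x10 x1=0xb5 x2=0xb1 x3=0xfd x4=0x50  N=0 Z=0
after  8: x0=0x10 x1=0xb5 x2=0xb1 x3=0xfd x4=0x10  N=0 Z=0
after  9: x0=0x10 x1=0xb5 x2=0xb1 x3=0x10 x4=0x10  N=0 Z=0
-- IRQ taken; context saved, return-PC = 10 --
mismatch: x0: reported 0x18 vs actual 0x10

BAD = x0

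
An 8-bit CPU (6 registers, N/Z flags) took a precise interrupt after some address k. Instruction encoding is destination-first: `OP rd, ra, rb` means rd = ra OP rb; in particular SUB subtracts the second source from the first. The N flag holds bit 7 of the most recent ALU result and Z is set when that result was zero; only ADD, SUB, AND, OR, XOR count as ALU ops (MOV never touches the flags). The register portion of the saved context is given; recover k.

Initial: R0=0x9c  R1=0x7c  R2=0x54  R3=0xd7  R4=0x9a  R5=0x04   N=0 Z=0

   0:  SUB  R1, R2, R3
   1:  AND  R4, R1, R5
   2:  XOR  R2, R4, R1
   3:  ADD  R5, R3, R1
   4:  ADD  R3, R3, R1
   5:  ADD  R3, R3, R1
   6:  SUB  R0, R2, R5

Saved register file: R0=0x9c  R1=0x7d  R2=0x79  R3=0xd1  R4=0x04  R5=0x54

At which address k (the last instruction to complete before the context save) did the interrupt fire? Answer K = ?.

K = 5

after  0: R0=0x9c R1=0x7d R2=0x54 R3=0xd7 R4=0x9a R5=0x04  N=0 Z=0
after  1: R0=0x9c R1=0x7d R2=0x54 R3=0xd7 R4=0x04 R5=0x04  N=0 Z=0
after  2: R0=0x9c R1=0x7d R2=0x79 R3=0xd7 R4=0x04 R5=0x04  N=0 Z=0
after  3: R0=0x9c R1=0x7d R2=0x79 R3=0xd7 R4=0x04 R5=0x54  N=0 Z=0
after  4: R0=0x9c R1=0x7d R2=0x79 R3=0x54 R4=0x04 R5=0x54  N=0 Z=0
after  5: R0=0x9c R1=0x7d R2=0x79 R3=0xd1 R4=0x04 R5=0x54  N=1 Z=0
-- IRQ taken; context saved, return-PC = 6 --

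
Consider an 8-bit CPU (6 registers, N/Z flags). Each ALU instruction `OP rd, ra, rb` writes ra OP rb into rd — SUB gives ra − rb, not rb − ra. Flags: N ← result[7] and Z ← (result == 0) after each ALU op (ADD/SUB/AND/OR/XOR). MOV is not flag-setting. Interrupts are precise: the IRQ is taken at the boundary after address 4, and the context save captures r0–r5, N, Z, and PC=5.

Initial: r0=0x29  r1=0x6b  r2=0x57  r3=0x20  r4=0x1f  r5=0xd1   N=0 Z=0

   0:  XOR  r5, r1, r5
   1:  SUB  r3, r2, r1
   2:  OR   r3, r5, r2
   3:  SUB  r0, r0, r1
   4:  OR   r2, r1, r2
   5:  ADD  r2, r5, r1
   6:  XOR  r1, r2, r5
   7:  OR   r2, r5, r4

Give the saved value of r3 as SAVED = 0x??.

after  0: r0=0x29 r1=0x6b r2=0x57 r3=0x20 r4=0x1f r5=0xba  N=1 Z=0
after  1: r0=0x29 r1=0x6b r2=0x57 r3=0xec r4=0x1f r5=0xba  N=1 Z=0
after  2: r0=0x29 r1=0x6b r2=0x57 r3=0xff r4=0x1f r5=0xba  N=1 Z=0
after  3: r0=0xbe r1=0x6b r2=0x57 r3=0xff r4=0x1f r5=0xba  N=1 Z=0
after  4: r0=0xbe r1=0x6b r2=0x7f r3=0xff r4=0x1f r5=0xba  N=0 Z=0
-- IRQ taken; context saved, return-PC = 5 --

SAVED = 0xff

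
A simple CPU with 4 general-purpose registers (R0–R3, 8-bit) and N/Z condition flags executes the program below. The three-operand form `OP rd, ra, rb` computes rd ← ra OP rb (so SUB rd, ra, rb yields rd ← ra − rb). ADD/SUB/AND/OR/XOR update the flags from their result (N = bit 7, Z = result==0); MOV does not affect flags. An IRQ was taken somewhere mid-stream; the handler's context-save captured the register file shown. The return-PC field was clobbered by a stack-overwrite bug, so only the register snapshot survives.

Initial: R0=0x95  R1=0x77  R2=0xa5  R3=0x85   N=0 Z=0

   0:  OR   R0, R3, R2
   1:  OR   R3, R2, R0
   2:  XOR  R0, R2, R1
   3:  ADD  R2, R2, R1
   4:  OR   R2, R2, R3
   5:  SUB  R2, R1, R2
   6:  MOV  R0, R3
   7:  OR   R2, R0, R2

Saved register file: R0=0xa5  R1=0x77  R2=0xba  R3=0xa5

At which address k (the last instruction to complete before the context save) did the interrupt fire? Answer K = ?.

after  0: R0=0xa5 R1=0x77 R2=0xa5 R3=0x85  N=1 Z=0
after  1: R0=0xa5 R1=0x77 R2=0xa5 R3=0xa5  N=1 Z=0
after  2: R0=0xd2 R1=0x77 R2=0xa5 R3=0xa5  N=1 Z=0
after  3: R0=0xd2 R1=0x77 R2=0x1c R3=0xa5  N=0 Z=0
after  4: R0=0xd2 R1=0x77 R2=0xbd R3=0xa5  N=1 Z=0
after  5: R0=0xd2 R1=0x77 R2=0xba R3=0xa5  N=1 Z=0
after  6: R0=0xa5 R1=0x77 R2=0xba R3=0xa5  N=1 Z=0
-- IRQ taken; context saved, return-PC = 7 --

K = 6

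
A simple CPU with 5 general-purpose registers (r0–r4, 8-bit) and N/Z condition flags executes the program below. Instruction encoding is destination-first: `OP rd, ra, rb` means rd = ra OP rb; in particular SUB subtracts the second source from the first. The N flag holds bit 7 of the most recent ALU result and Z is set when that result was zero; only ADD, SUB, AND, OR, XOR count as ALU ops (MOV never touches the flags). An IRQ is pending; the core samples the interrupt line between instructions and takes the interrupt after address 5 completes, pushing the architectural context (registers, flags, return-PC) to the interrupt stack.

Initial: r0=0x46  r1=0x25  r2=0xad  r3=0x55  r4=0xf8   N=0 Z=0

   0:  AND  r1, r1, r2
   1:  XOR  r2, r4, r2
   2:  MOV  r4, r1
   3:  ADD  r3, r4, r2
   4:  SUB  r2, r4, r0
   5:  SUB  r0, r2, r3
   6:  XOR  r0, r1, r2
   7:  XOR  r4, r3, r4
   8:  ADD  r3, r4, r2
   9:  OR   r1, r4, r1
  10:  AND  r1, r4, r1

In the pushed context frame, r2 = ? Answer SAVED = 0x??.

SAVED = 0xdf

after  0: r0=0x46 r1=0x25 r2=0xad r3=0x55 r4=0xf8  N=0 Z=0
after  1: r0=0x46 r1=0x25 r2=0x55 r3=0x55 r4=0xf8  N=0 Z=0
after  2: r0=0x46 r1=0x25 r2=0x55 r3=0x55 r4=0x25  N=0 Z=0
after  3: r0=0x46 r1=0x25 r2=0x55 r3=0x7a r4=0x25  N=0 Z=0
after  4: r0=0x46 r1=0x25 r2=0xdf r3=0x7a r4=0x25  N=1 Z=0
after  5: r0=0x65 r1=0x25 r2=0xdf r3=0x7a r4=0x25  N=0 Z=0
-- IRQ taken; context saved, return-PC = 6 --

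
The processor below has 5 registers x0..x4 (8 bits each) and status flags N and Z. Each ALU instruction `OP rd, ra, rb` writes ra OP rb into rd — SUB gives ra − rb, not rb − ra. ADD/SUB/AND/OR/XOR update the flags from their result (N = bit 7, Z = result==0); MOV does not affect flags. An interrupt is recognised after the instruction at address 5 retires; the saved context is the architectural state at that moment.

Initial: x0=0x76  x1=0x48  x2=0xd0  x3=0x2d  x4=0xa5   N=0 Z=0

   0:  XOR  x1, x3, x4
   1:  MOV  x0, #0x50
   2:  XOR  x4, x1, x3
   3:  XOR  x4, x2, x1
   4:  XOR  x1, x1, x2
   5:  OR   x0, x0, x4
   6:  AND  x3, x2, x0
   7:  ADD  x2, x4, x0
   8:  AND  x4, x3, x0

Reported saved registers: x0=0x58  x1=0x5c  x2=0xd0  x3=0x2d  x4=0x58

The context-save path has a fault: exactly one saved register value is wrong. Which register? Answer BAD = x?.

after  0: x0=0x76 x1=0x88 x2=0xd0 x3=0x2d x4=0xa5  N=1 Z=0
after  1: x0=0x50 x1=0x88 x2=0xd0 x3=0x2d x4=0xa5  N=1 Z=0
after  2: x0=0x50 x1=0x88 x2=0xd0 x3=0x2d x4=0xa5  N=1 Z=0
after  3: x0=0x50 x1=0x88 x2=0xd0 x3=0x2d x4=0x58  N=0 Z=0
after  4: x0=0x50 x1=0x58 x2=0xd0 x3=0x2d x4=0x58  N=0 Z=0
after  5: x0=0x58 x1=0x58 x2=0xd0 x3=0x2d x4=0x58  N=0 Z=0
-- IRQ taken; context saved, return-PC = 6 --
mismatch: x1: reported 0x5c vs actual 0x58

BAD = x1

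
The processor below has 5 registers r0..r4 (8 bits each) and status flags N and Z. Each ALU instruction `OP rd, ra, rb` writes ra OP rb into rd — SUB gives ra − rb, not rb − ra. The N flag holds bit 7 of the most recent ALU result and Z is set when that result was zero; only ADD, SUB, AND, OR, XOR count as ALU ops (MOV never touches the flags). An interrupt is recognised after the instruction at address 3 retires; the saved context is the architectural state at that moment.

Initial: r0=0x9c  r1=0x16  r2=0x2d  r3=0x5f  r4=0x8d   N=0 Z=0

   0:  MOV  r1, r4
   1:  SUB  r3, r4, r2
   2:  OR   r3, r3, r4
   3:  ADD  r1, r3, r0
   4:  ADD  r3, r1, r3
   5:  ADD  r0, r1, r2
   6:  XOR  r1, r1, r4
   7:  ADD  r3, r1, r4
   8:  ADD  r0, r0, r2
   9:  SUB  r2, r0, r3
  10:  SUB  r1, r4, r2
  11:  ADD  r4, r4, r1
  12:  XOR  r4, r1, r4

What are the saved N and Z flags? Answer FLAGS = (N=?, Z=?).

after  0: r0=0x9c r1=0x8d r2=0x2d r3=0x5f r4=0x8d  N=0 Z=0
after  1: r0=0x9c r1=0x8d r2=0x2d r3=0x60 r4=0x8d  N=0 Z=0
after  2: r0=0x9c r1=0x8d r2=0x2d r3=0xed r4=0x8d  N=1 Z=0
after  3: r0=0x9c r1=0x89 r2=0x2d r3=0xed r4=0x8d  N=1 Z=0
-- IRQ taken; context saved, return-PC = 4 --

FLAGS = (N=1, Z=0)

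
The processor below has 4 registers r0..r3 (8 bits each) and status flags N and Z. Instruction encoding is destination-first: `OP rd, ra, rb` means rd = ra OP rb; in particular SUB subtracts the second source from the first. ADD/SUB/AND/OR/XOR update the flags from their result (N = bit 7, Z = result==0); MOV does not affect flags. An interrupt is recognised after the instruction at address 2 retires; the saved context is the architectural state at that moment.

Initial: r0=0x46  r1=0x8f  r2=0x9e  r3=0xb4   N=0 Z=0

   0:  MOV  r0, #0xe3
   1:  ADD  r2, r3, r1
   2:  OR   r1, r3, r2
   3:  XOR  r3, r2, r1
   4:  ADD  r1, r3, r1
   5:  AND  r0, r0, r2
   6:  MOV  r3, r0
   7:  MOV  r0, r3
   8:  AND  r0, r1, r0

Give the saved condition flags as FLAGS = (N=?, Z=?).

FLAGS = (N=1, Z=0)

after  0: r0=0xe3 r1=0x8f r2=0x9e r3=0xb4  N=0 Z=0
after  1: r0=0xe3 r1=0x8f r2=0x43 r3=0xb4  N=0 Z=0
after  2: r0=0xe3 r1=0xf7 r2=0x43 r3=0xb4  N=1 Z=0
-- IRQ taken; context saved, return-PC = 3 --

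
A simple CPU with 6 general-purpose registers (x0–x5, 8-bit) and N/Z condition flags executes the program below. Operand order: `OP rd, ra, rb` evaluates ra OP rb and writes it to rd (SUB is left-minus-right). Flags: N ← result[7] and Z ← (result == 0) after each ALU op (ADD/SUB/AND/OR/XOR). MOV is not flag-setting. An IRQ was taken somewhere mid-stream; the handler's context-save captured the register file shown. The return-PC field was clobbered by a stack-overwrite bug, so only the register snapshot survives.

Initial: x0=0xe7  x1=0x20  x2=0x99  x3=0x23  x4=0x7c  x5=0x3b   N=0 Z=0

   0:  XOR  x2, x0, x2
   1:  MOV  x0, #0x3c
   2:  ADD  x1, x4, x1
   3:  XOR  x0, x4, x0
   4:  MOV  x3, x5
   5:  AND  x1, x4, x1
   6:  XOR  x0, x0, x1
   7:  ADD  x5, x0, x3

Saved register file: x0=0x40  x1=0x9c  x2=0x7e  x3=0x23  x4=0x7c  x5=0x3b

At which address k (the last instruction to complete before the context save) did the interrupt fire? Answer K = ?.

after  0: x0=0xe7 x1=0x20 x2=0x7e x3=0x23 x4=0x7c x5=0x3b  N=0 Z=0
after  1: x0=0x3c x1=0x20 x2=0x7e x3=0x23 x4=0x7c x5=0x3b  N=0 Z=0
after  2: x0=0x3c x1=0x9c x2=0x7e x3=0x23 x4=0x7c x5=0x3b  N=1 Z=0
after  3: x0=0x40 x1=0x9c x2=0x7e x3=0x23 x4=0x7c x5=0x3b  N=0 Z=0
-- IRQ taken; context saved, return-PC = 4 --

K = 3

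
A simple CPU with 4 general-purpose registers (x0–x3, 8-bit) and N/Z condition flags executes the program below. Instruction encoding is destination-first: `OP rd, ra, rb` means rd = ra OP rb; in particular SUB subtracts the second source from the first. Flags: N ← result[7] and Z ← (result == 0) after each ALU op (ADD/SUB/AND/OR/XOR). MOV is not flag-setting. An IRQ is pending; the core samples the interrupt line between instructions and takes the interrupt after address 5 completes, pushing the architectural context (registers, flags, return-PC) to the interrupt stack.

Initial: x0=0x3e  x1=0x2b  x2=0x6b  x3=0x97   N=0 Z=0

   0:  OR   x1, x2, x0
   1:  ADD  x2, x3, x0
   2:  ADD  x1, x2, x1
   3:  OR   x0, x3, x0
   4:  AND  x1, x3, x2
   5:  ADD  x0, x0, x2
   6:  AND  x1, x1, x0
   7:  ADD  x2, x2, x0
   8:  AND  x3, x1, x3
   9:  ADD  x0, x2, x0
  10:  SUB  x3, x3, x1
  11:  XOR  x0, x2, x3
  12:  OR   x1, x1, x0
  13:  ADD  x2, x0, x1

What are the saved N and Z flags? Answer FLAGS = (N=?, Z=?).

after  0: x0=0x3e x1=0x7f x2=0x6b x3=0x97  N=0 Z=0
after  1: x0=0x3e x1=0x7f x2=0xd5 x3=0x97  N=1 Z=0
after  2: x0=0x3e x1=0x54 x2=0xd5 x3=0x97  N=0 Z=0
after  3: x0=0xbf x1=0x54 x2=0xd5 x3=0x97  N=1 Z=0
after  4: x0=0xbf x1=0x95 x2=0xd5 x3=0x97  N=1 Z=0
after  5: x0=0x94 x1=0x95 x2=0xd5 x3=0x97  N=1 Z=0
-- IRQ taken; context saved, return-PC = 6 --

FLAGS = (N=1, Z=0)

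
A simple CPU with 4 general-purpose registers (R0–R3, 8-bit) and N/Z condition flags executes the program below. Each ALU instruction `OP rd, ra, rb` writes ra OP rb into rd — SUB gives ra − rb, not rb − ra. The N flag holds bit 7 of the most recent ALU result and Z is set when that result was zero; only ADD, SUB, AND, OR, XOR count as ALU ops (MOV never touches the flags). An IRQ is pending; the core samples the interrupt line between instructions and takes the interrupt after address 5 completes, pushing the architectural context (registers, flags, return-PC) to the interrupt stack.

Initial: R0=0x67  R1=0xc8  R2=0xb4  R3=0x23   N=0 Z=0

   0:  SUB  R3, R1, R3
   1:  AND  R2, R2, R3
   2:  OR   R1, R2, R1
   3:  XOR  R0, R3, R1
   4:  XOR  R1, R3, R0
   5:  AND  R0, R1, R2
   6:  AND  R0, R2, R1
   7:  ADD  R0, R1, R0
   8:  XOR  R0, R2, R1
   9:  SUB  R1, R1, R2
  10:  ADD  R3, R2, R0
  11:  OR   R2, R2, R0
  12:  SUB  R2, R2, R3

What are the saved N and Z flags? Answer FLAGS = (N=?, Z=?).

after  0: R0=0x67 R1=0xc8 R2=0xb4 R3=0xa5  N=1 Z=0
after  1: R0=0x67 R1=0xc8 R2=0xa4 R3=0xa5  N=1 Z=0
after  2: R0=0x67 R1=0xec R2=0xa4 R3=0xa5  N=1 Z=0
after  3: R0=0x49 R1=0xec R2=0xa4 R3=0xa5  N=0 Z=0
after  4: R0=0x49 R1=0xec R2=0xa4 R3=0xa5  N=1 Z=0
after  5: R0=0xa4 R1=0xec R2=0xa4 R3=0xa5  N=1 Z=0
-- IRQ taken; context saved, return-PC = 6 --

FLAGS = (N=1, Z=0)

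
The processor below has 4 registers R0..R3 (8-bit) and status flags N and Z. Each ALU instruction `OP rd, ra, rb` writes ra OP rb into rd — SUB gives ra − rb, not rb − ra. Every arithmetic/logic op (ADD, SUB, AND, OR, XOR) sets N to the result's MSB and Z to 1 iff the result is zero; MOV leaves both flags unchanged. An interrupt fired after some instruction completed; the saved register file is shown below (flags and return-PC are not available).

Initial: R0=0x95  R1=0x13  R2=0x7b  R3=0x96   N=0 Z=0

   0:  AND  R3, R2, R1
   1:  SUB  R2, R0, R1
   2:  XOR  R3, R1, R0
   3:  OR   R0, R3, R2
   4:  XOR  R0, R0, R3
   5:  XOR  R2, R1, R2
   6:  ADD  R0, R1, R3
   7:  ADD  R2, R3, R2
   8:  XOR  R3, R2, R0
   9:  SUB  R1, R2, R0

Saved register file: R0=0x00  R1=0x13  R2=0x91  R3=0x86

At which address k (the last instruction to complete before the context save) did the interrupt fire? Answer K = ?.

K = 5

after  0: R0=0x95 R1=0x13 R2=0x7b R3=0x13  N=0 Z=0
after  1: R0=0x95 R1=0x13 R2=0x82 R3=0x13  N=1 Z=0
after  2: R0=0x95 R1=0x13 R2=0x82 R3=0x86  N=1 Z=0
after  3: R0=0x86 R1=0x13 R2=0x82 R3=0x86  N=1 Z=0
after  4: R0=0x00 R1=0x13 R2=0x82 R3=0x86  N=0 Z=1
after  5: R0=0x00 R1=0x13 R2=0x91 R3=0x86  N=1 Z=0
-- IRQ taken; context saved, return-PC = 6 --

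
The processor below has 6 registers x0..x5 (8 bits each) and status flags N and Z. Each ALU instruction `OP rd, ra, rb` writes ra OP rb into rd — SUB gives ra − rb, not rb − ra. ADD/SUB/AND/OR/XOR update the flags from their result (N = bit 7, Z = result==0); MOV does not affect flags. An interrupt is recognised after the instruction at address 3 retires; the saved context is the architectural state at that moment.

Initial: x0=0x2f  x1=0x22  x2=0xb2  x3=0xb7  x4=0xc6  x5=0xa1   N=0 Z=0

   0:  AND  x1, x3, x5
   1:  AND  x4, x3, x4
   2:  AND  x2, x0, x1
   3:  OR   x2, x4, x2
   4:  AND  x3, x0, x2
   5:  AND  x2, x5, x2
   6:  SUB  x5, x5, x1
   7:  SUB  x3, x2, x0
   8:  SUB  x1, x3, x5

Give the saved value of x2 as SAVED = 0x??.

after  0: x0=0x2f x1=0xa1 x2=0xb2 x3=0xb7 x4=0xc6 x5=0xa1  N=1 Z=0
after  1: x0=0x2f x1=0xa1 x2=0xb2 x3=0xb7 x4=0x86 x5=0xa1  N=1 Z=0
after  2: x0=0x2f x1=0xa1 x2=0x21 x3=0xb7 x4=0x86 x5=0xa1  N=0 Z=0
after  3: x0=0x2f x1=0xa1 x2=0xa7 x3=0xb7 x4=0x86 x5=0xa1  N=1 Z=0
-- IRQ taken; context saved, return-PC = 4 --

SAVED = 0xa7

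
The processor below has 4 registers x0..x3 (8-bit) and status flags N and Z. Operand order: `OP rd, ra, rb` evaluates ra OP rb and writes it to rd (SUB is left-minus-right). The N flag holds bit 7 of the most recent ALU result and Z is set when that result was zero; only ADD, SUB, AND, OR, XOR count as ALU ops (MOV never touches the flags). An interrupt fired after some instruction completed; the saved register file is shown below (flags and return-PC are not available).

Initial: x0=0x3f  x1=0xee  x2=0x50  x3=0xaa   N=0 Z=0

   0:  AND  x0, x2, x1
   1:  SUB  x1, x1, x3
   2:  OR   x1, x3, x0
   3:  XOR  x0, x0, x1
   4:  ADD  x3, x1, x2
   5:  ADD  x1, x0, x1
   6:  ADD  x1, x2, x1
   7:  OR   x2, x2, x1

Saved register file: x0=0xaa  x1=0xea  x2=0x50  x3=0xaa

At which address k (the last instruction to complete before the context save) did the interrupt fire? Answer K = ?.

K = 3

after  0: x0=0x40 x1=0xee x2=0x50 x3=0xaa  N=0 Z=0
after  1: x0=0x40 x1=0x44 x2=0x50 x3=0xaa  N=0 Z=0
after  2: x0=0x40 x1=0xea x2=0x50 x3=0xaa  N=1 Z=0
after  3: x0=0xaa x1=0xea x2=0x50 x3=0xaa  N=1 Z=0
-- IRQ taken; context saved, return-PC = 4 --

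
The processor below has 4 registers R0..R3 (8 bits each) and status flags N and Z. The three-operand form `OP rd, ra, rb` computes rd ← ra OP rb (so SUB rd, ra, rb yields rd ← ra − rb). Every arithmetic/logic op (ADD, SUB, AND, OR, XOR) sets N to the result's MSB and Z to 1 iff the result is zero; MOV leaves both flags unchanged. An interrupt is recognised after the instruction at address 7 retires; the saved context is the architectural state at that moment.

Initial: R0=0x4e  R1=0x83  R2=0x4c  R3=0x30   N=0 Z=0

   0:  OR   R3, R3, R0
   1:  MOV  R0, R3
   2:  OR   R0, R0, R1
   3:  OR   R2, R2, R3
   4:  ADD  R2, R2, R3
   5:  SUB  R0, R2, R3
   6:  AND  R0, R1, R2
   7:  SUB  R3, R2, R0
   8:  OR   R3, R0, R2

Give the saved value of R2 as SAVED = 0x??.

SAVED = 0xfc

after  0: R0=0x4e R1=0x83 R2=0x4c R3=0x7e  N=0 Z=0
after  1: R0=0x7e R1=0x83 R2=0x4c R3=0x7e  N=0 Z=0
after  2: R0=0xff R1=0x83 R2=0x4c R3=0x7e  N=1 Z=0
after  3: R0=0xff R1=0x83 R2=0x7e R3=0x7e  N=0 Z=0
after  4: R0=0xff R1=0x83 R2=0xfc R3=0x7e  N=1 Z=0
after  5: R0=0x7e R1=0x83 R2=0xfc R3=0x7e  N=0 Z=0
after  6: R0=0x80 R1=0x83 R2=0xfc R3=0x7e  N=1 Z=0
after  7: R0=0x80 R1=0x83 R2=0xfc R3=0x7c  N=0 Z=0
-- IRQ taken; context saved, return-PC = 8 --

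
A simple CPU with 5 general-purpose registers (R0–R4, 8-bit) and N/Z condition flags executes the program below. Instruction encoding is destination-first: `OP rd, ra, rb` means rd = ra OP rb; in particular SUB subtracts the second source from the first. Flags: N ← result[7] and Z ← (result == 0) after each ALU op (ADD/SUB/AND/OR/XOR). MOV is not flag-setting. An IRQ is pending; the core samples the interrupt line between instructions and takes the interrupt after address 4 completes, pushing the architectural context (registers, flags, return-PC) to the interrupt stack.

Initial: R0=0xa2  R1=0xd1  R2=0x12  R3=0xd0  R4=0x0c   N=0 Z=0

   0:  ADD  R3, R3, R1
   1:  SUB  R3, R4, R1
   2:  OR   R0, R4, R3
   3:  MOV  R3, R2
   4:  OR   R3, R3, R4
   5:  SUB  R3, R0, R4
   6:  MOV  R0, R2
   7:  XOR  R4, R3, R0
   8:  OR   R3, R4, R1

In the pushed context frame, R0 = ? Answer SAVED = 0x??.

SAVED = 0x3f

after  0: R0=0xa2 R1=0xd1 R2=0x12 R3=0xa1 R4=0x0c  N=1 Z=0
after  1: R0=0xa2 R1=0xd1 R2=0x12 R3=0x3b R4=0x0c  N=0 Z=0
after  2: R0=0x3f R1=0xd1 R2=0x12 R3=0x3b R4=0x0c  N=0 Z=0
after  3: R0=0x3f R1=0xd1 R2=0x12 R3=0x12 R4=0x0c  N=0 Z=0
after  4: R0=0x3f R1=0xd1 R2=0x12 R3=0x1e R4=0x0c  N=0 Z=0
-- IRQ taken; context saved, return-PC = 5 --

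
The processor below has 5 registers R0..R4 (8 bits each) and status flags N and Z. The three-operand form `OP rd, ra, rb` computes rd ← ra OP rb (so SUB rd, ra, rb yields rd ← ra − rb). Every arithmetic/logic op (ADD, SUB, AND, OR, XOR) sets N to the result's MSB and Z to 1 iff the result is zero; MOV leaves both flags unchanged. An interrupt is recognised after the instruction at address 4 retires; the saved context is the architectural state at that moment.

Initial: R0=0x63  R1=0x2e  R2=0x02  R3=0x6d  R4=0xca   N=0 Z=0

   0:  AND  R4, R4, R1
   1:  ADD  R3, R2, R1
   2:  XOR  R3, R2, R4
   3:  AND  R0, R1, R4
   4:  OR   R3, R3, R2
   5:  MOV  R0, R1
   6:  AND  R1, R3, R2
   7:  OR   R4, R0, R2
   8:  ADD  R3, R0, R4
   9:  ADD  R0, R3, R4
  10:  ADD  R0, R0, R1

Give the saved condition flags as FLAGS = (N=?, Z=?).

after  0: R0=0x63 R1=0x2e R2=0x02 R3=0x6d R4=0x0a  N=0 Z=0
after  1: R0=0x63 R1=0x2e R2=0x02 R3=0x30 R4=0x0a  N=0 Z=0
after  2: R0=0x63 R1=0x2e R2=0x02 R3=0x08 R4=0x0a  N=0 Z=0
after  3: R0=0x0a R1=0x2e R2=0x02 R3=0x08 R4=0x0a  N=0 Z=0
after  4: R0=0x0a R1=0x2e R2=0x02 R3=0x0a R4=0x0a  N=0 Z=0
-- IRQ taken; context saved, return-PC = 5 --

FLAGS = (N=0, Z=0)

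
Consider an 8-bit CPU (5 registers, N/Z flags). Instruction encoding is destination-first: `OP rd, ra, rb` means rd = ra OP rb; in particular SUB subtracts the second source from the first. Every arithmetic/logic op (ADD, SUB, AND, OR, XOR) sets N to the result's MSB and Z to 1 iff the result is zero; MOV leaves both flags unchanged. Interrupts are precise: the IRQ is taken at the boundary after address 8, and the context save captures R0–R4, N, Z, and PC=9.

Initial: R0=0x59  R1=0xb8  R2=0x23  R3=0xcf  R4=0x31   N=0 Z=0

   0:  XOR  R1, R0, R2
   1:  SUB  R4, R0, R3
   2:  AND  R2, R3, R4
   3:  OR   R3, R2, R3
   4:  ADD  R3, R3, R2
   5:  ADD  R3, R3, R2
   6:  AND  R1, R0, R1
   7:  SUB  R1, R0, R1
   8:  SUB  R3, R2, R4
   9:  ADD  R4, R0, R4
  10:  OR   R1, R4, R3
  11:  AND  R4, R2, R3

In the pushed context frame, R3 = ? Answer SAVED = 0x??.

SAVED = 0x00

after  0: R0=0x59 R1=0x7a R2=0x23 R3=0xcf R4=0x31  N=0 Z=0
after  1: R0=0x59 R1=0x7a R2=0x23 R3=0xcf R4=0x8a  N=1 Z=0
after  2: R0=0x59 R1=0x7a R2=0x8a R3=0xcf R4=0x8a  N=1 Z=0
after  3: R0=0x59 R1=0x7a R2=0x8a R3=0xcf R4=0x8a  N=1 Z=0
after  4: R0=0x59 R1=0x7a R2=0x8a R3=0x59 R4=0x8a  N=0 Z=0
after  5: R0=0x59 R1=0x7a R2=0x8a R3=0xe3 R4=0x8a  N=1 Z=0
after  6: R0=0x59 R1=0x58 R2=0x8a R3=0xe3 R4=0x8a  N=0 Z=0
after  7: R0=0x59 R1=0x01 R2=0x8a R3=0xe3 R4=0x8a  N=0 Z=0
after  8: R0=0x59 R1=0x01 R2=0x8a R3=0x00 R4=0x8a  N=0 Z=1
-- IRQ taken; context saved, return-PC = 9 --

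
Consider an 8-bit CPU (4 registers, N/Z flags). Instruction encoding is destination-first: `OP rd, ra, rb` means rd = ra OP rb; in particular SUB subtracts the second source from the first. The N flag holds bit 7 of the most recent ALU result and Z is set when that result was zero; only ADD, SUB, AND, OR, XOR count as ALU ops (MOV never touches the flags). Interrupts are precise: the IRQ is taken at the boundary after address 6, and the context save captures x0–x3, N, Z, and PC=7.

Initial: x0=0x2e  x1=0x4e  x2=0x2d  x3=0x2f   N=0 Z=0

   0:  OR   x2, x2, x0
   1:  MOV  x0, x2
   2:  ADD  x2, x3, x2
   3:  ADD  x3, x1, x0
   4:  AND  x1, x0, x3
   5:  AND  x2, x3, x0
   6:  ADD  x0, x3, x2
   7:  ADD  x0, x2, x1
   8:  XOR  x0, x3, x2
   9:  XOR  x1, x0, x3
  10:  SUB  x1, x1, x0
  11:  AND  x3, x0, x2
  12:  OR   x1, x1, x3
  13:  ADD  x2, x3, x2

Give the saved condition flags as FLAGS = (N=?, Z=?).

FLAGS = (N=1, Z=0)

after  0: x0=0x2e x1=0x4e x2=0x2f x3=0x2f  N=0 Z=0
after  1: x0=0x2f x1=0x4e x2=0x2f x3=0x2f  N=0 Z=0
after  2: x0=0x2f x1=0x4e x2=0x5e x3=0x2f  N=0 Z=0
after  3: x0=0x2f x1=0x4e x2=0x5e x3=0x7d  N=0 Z=0
after  4: x0=0x2f x1=0x2d x2=0x5e x3=0x7d  N=0 Z=0
after  5: x0=0x2f x1=0x2d x2=0x2d x3=0x7d  N=0 Z=0
after  6: x0=0xaa x1=0x2d x2=0x2d x3=0x7d  N=1 Z=0
-- IRQ taken; context saved, return-PC = 7 --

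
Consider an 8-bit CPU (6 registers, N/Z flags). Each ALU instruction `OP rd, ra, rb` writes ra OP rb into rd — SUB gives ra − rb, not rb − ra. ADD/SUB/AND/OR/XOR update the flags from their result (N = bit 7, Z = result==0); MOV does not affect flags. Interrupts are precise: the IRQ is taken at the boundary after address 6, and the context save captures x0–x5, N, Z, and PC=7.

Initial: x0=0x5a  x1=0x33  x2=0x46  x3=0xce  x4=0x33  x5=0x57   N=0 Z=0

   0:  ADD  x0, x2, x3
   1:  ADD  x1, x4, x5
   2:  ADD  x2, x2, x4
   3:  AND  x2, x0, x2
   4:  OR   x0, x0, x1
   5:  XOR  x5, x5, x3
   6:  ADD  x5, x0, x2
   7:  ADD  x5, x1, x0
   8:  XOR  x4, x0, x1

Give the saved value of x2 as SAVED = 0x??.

after  0: x0=0x14 x1=0x33 x2=0x46 x3=0xce x4=0x33 x5=0x57  N=0 Z=0
after  1: x0=0x14 x1=0x8a x2=0x46 x3=0xce x4=0x33 x5=0x57  N=1 Z=0
after  2: x0=0x14 x1=0x8a x2=0x79 x3=0xce x4=0x33 x5=0x57  N=0 Z=0
after  3: x0=0x14 x1=0x8a x2=0x10 x3=0xce x4=0x33 x5=0x57  N=0 Z=0
after  4: x0=0x9e x1=0x8a x2=0x10 x3=0xce x4=0x33 x5=0x57  N=1 Z=0
after  5: x0=0x9e x1=0x8a x2=0x10 x3=0xce x4=0x33 x5=0x99  N=1 Z=0
after  6: x0=0x9e x1=0x8a x2=0x10 x3=0xce x4=0x33 x5=0xae  N=1 Z=0
-- IRQ taken; context saved, return-PC = 7 --

SAVED = 0x10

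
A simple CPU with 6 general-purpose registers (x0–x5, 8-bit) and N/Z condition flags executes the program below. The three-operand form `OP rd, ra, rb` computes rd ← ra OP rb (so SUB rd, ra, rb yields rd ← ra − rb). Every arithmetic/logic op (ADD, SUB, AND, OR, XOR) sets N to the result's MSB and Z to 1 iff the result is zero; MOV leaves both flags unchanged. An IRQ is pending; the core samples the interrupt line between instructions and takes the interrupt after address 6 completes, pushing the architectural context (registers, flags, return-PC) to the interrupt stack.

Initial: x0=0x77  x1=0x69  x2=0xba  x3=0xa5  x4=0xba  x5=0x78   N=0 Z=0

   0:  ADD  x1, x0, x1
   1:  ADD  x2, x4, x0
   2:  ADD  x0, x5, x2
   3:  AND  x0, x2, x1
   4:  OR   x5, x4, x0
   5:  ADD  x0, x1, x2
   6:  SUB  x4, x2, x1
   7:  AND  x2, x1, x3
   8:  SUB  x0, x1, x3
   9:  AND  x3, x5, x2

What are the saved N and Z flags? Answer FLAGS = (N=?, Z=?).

after  0: x0=0x77 x1=0xe0 x2=0xba x3=0xa5 x4=0xba x5=0x78  N=1 Z=0
after  1: x0=0x77 x1=0xe0 x2=0x31 x3=0xa5 x4=0xba x5=0x78  N=0 Z=0
after  2: x0=0xa9 x1=0xe0 x2=0x31 x3=0xa5 x4=0xba x5=0x78  N=1 Z=0
after  3: x0=0x20 x1=0xe0 x2=0x31 x3=0xa5 x4=0xba x5=0x78  N=0 Z=0
after  4: x0=0x20 x1=0xe0 x2=0x31 x3=0xa5 x4=0xba x5=0xba  N=1 Z=0
after  5: x0=0x11 x1=0xe0 x2=0x31 x3=0xa5 x4=0xba x5=0xba  N=0 Z=0
after  6: x0=0x11 x1=0xe0 x2=0x31 x3=0xa5 x4=0x51 x5=0xba  N=0 Z=0
-- IRQ taken; context saved, return-PC = 7 --

FLAGS = (N=0, Z=0)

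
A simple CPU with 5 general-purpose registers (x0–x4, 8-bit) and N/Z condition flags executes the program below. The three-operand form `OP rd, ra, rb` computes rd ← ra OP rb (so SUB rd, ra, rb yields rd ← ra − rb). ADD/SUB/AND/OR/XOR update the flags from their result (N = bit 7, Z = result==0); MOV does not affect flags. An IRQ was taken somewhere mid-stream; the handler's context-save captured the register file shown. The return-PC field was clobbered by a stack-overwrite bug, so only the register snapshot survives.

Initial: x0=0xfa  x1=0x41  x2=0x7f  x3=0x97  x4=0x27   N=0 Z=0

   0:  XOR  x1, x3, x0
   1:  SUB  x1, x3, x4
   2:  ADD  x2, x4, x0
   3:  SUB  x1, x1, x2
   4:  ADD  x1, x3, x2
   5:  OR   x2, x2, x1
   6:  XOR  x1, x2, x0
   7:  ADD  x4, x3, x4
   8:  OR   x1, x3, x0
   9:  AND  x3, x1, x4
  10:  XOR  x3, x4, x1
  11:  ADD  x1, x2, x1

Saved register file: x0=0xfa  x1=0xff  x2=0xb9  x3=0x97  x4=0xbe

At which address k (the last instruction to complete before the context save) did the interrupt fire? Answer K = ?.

K = 8

after  0: x0=0xfa x1=0x6d x2=0x7f x3=0x97 x4=0x27  N=0 Z=0
after  1: x0=0xfa x1=0x70 x2=0x7f x3=0x97 x4=0x27  N=0 Z=0
after  2: x0=0xfa x1=0x70 x2=0x21 x3=0x97 x4=0x27  N=0 Z=0
after  3: x0=0xfa x1=0x4f x2=0x21 x3=0x97 x4=0x27  N=0 Z=0
after  4: x0=0xfa x1=0xb8 x2=0x21 x3=0x97 x4=0x27  N=1 Z=0
after  5: x0=0xfa x1=0xb8 x2=0xb9 x3=0x97 x4=0x27  N=1 Z=0
after  6: x0=0xfa x1=0x43 x2=0xb9 x3=0x97 x4=0x27  N=0 Z=0
after  7: x0=0xfa x1=0x43 x2=0xb9 x3=0x97 x4=0xbe  N=1 Z=0
after  8: x0=0xfa x1=0xff x2=0xb9 x3=0x97 x4=0xbe  N=1 Z=0
-- IRQ taken; context saved, return-PC = 9 --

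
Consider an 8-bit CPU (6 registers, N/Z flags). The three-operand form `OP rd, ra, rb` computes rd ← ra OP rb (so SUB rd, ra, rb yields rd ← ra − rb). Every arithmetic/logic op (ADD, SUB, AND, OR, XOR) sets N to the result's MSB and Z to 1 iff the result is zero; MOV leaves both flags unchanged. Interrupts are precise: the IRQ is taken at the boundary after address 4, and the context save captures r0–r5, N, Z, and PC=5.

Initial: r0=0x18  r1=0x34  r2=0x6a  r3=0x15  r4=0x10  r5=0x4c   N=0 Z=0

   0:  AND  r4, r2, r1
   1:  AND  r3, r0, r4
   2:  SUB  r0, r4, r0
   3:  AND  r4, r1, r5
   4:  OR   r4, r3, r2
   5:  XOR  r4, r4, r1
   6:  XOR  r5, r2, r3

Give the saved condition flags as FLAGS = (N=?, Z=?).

after  0: r0=0x18 r1=0x34 r2=0x6a r3=0x15 r4=0x20 r5=0x4c  N=0 Z=0
after  1: r0=0x18 r1=0x34 r2=0x6a r3=0x00 r4=0x20 r5=0x4c  N=0 Z=1
after  2: r0=0x08 r1=0x34 r2=0x6a r3=0x00 r4=0x20 r5=0x4c  N=0 Z=0
after  3: r0=0x08 r1=0x34 r2=0x6a r3=0x00 r4=0x04 r5=0x4c  N=0 Z=0
after  4: r0=0x08 r1=0x34 r2=0x6a r3=0x00 r4=0x6a r5=0x4c  N=0 Z=0
-- IRQ taken; context saved, return-PC = 5 --

FLAGS = (N=0, Z=0)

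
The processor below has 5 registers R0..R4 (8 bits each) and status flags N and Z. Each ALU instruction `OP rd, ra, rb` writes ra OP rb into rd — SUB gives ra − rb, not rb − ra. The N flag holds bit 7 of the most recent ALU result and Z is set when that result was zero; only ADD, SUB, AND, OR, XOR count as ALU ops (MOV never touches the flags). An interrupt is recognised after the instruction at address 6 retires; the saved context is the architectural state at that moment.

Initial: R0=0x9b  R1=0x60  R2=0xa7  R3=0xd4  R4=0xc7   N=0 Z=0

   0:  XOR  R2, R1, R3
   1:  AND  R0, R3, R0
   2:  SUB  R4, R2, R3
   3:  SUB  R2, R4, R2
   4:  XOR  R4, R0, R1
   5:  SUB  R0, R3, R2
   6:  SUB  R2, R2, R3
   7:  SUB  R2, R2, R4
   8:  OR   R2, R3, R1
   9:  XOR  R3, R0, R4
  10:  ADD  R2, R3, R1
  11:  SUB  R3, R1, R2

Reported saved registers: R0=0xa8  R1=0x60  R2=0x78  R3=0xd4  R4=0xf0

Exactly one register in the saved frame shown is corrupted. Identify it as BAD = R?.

BAD = R2

after  0: R0=0x9b R1=0x60 R2=0xb4 R3=0xd4 R4=0xc7  N=1 Z=0
after  1: R0=0x90 R1=0x60 R2=0xb4 R3=0xd4 R4=0xc7  N=1 Z=0
after  2: R0=0x90 R1=0x60 R2=0xb4 R3=0xd4 R4=0xe0  N=1 Z=0
after  3: R0=0x90 R1=0x60 R2=0x2c R3=0xd4 R4=0xe0  N=0 Z=0
after  4: R0=0x90 R1=0x60 R2=0x2c R3=0xd4 R4=0xf0  N=1 Z=0
after  5: R0=0xa8 R1=0x60 R2=0x2c R3=0xd4 R4=0xf0  N=1 Z=0
after  6: R0=0xa8 R1=0x60 R2=0x58 R3=0xd4 R4=0xf0  N=0 Z=0
-- IRQ taken; context saved, return-PC = 7 --
mismatch: R2: reported 0x78 vs actual 0x58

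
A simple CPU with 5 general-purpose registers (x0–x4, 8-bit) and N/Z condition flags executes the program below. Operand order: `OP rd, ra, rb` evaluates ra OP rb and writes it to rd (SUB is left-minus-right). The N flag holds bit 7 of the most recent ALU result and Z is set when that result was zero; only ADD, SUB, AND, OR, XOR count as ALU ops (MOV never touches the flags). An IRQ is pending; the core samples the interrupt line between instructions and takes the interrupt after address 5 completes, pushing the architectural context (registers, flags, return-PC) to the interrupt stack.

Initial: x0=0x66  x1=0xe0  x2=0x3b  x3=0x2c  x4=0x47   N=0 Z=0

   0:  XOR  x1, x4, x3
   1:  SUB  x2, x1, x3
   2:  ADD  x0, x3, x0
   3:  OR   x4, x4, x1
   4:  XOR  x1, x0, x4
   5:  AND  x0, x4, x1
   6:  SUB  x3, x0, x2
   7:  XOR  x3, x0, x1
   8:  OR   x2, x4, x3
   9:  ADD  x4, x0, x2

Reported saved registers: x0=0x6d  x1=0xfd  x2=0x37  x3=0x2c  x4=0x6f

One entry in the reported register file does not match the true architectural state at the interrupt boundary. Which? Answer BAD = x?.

after  0: x0=0x66 x1=0x6b x2=0x3b x3=0x2c x4=0x47  N=0 Z=0
after  1: x0=0x66 x1=0x6b x2=0x3f x3=0x2c x4=0x47  N=0 Z=0
after  2: x0=0x92 x1=0x6b x2=0x3f x3=0x2c x4=0x47  N=1 Z=0
after  3: x0=0x92 x1=0x6b x2=0x3f x3=0x2c x4=0x6f  N=0 Z=0
after  4: x0=0x92 x1=0xfd x2=0x3f x3=0x2c x4=0x6f  N=1 Z=0
after  5: x0=0x6d x1=0xfd x2=0x3f x3=0x2c x4=0x6f  N=0 Z=0
-- IRQ taken; context saved, return-PC = 6 --
mismatch: x2: reported 0x37 vs actual 0x3f

BAD = x2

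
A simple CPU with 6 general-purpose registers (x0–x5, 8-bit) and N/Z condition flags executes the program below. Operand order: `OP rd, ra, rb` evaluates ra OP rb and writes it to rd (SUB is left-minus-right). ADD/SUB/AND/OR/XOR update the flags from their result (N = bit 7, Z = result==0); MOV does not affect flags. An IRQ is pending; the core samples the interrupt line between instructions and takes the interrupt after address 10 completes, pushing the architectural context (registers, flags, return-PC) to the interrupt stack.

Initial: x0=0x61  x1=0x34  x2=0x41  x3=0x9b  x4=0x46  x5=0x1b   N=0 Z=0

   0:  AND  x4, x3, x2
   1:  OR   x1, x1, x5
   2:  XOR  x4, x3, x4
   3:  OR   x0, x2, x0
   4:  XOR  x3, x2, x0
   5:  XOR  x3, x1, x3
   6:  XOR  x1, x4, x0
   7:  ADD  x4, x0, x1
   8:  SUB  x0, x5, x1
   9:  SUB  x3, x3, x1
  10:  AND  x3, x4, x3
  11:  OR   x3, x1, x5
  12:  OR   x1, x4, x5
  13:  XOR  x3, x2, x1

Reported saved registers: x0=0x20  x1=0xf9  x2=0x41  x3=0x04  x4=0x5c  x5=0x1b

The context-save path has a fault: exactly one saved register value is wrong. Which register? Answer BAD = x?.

after  0: x0=0x61 x1=0x34 x2=0x41 x3=0x9b x4=0x01 x5=0x1b  N=0 Z=0
after  1: x0=0x61 x1=0x3f x2=0x41 x3=0x9b x4=0x01 x5=0x1b  N=0 Z=0
after  2: x0=0x61 x1=0x3f x2=0x41 x3=0x9b x4=0x9a x5=0x1b  N=1 Z=0
after  3: x0=0x61 x1=0x3f x2=0x41 x3=0x9b x4=0x9a x5=0x1b  N=0 Z=0
after  4: x0=0x61 x1=0x3f x2=0x41 x3=0x20 x4=0x9a x5=0x1b  N=0 Z=0
after  5: x0=0x61 x1=0x3f x2=0x41 x3=0x1f x4=0x9a x5=0x1b  N=0 Z=0
after  6: x0=0x61 x1=0xfb x2=0x41 x3=0x1f x4=0x9a x5=0x1b  N=1 Z=0
after  7: x0=0x61 x1=0xfb x2=0x41 x3=0x1f x4=0x5c x5=0x1b  N=0 Z=0
after  8: x0=0x20 x1=0xfb x2=0x41 x3=0x1f x4=0x5c x5=0x1b  N=0 Z=0
after  9: x0=0x20 x1=0xfb x2=0x41 x3=0x24 x4=0x5c x5=0x1b  N=0 Z=0
after 10: x0=0x20 x1=0xfb x2=0x41 x3=0x04 x4=0x5c x5=0x1b  N=0 Z=0
-- IRQ taken; context saved, return-PC = 11 --
mismatch: x1: reported 0xf9 vs actual 0xfb

BAD = x1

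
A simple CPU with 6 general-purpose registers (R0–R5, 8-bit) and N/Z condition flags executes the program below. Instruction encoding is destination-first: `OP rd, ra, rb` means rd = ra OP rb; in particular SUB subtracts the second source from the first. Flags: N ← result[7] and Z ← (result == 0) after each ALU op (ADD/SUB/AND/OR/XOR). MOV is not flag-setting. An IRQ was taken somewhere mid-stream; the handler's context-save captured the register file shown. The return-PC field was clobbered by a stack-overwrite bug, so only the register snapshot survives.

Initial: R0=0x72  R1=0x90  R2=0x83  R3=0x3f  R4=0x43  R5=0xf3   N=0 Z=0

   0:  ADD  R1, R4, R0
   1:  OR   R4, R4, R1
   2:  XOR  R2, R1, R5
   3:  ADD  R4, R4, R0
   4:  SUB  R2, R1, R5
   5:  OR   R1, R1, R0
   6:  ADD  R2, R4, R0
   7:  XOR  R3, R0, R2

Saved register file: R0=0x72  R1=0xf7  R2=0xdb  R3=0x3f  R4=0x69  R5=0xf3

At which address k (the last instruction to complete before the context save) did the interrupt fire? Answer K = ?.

after  0: R0=0x72 R1=0xb5 R2=0x83 R3=0x3f R4=0x43 R5=0xf3  N=1 Z=0
after  1: R0=0x72 R1=0xb5 R2=0x83 R3=0x3f R4=0xf7 R5=0xf3  N=1 Z=0
after  2: R0=0x72 R1=0xb5 R2=0x46 R3=0x3f R4=0xf7 R5=0xf3  N=0 Z=0
after  3: R0=0x72 R1=0xb5 R2=0x46 R3=0x3f R4=0x69 R5=0xf3  N=0 Z=0
after  4: R0=0x72 R1=0xb5 R2=0xc2 R3=0x3f R4=0x69 R5=0xf3  N=1 Z=0
after  5: R0=0x72 R1=0xf7 R2=0xc2 R3=0x3f R4=0x69 R5=0xf3  N=1 Z=0
after  6: R0=0x72 R1=0xf7 R2=0xdb R3=0x3f R4=0x69 R5=0xf3  N=1 Z=0
-- IRQ taken; context saved, return-PC = 7 --

K = 6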